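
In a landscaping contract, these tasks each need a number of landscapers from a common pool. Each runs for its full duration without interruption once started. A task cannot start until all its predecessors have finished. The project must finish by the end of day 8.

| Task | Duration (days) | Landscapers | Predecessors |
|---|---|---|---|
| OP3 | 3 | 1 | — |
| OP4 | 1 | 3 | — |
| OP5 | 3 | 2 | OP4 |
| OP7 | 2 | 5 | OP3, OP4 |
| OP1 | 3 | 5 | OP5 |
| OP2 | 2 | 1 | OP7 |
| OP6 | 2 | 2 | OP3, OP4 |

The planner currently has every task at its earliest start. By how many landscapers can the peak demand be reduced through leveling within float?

5

Early-start peak: d1:4  d2:3  d3:3  d4:9  d5:12  d6:6  d7:6  d8:0 ⇒ 12.
Leveled (OP3@1, OP4@1, OP5@2, OP7@4, OP1@6, OP2@7, OP6@5): d1:4  d2:3  d3:3  d4:7  d5:7  d6:7  d7:6  d8:6 ⇒ 7.
Reduction 12 − 7 = 5.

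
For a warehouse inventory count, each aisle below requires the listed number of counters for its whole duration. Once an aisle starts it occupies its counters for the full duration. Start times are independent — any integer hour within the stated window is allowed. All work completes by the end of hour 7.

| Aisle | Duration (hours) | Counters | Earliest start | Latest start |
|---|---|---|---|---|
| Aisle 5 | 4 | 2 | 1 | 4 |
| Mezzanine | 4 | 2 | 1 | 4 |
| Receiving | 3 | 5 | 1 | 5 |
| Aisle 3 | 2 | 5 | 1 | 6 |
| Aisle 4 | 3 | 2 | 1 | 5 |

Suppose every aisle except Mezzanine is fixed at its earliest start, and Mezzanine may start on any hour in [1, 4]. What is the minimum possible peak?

14

Mezzanine@1: h1:16  h2:16  h3:11  h4:4  h5:0  h6:0  h7:0 → peak 16
Mezzanine@2: h1:14  h2:16  h3:11  h4:4  h5:2  h6:0  h7:0 → peak 16
Mezzanine@3: h1:14  h2:14  h3:11  h4:4  h5:2  h6:2  h7:0 → peak 14
Mezzanine@4: h1:14  h2:14  h3:9  h4:4  h5:2  h6:2  h7:2 → peak 14
Best is Mezzanine@3, peak 14.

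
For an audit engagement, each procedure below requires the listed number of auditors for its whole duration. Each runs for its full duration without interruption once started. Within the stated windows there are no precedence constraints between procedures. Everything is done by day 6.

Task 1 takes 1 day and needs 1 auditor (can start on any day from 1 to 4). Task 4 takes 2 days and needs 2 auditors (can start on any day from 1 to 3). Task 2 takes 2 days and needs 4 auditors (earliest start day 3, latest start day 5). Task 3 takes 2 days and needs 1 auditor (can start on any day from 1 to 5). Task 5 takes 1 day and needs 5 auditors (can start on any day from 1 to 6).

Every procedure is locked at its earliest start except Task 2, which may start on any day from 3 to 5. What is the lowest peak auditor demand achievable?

Task 2@3: d1:9  d2:3  d3:4  d4:4  d5:0  d6:0 → peak 9
Task 2@4: d1:9  d2:3  d3:0  d4:4  d5:4  d6:0 → peak 9
Task 2@5: d1:9  d2:3  d3:0  d4:0  d5:4  d6:4 → peak 9
Best is Task 2@3, peak 9.

9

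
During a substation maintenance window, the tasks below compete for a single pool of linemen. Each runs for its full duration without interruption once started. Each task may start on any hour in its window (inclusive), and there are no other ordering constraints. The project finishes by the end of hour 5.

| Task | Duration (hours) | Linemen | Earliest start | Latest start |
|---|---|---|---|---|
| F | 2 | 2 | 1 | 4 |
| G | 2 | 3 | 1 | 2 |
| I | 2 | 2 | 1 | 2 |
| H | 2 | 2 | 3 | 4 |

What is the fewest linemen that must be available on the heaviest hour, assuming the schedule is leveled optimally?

5

Early-start (F@1, G@1, I@1, H@3) gives peak 7: h1:7  h2:7  h3:2  h4:2  h5:0.
Shift F→3.
Schedule F@3, G@1, I@1, H@3: h1:5  h2:5  h3:4  h4:4  h5:0 — peak 5.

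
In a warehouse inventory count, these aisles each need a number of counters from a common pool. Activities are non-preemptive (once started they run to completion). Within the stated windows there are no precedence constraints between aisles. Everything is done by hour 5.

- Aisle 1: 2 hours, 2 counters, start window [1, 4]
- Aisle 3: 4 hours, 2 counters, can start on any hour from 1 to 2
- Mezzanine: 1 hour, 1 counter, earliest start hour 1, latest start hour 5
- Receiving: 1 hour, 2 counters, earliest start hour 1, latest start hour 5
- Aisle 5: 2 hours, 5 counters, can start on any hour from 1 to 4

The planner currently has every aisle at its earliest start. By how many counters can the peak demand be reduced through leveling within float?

5

Early-start peak: h1:12  h2:9  h3:2  h4:2  h5:0 ⇒ 12.
Leveled (Aisle 1@1, Aisle 3@1, Mezzanine@1, Receiving@1, Aisle 5@3): h1:7  h2:4  h3:7  h4:7  h5:0 ⇒ 7.
Reduction 12 − 7 = 5.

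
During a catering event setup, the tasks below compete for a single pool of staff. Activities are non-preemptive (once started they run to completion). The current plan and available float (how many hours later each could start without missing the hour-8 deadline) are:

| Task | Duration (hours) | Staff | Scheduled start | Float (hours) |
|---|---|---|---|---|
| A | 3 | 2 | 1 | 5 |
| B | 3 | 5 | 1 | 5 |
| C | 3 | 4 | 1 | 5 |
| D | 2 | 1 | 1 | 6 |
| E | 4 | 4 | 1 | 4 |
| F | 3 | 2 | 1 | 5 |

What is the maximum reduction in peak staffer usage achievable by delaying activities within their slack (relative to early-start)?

Early-start peak: h1:18  h2:18  h3:17  h4:4  h5:0  h6:0  h7:0  h8:0 ⇒ 18.
Leveled (A@1, B@1, C@4, D@4, E@4, F@1): h1:9  h2:9  h3:9  h4:9  h5:9  h6:8  h7:4  h8:0 ⇒ 9.
Reduction 18 − 9 = 9.

9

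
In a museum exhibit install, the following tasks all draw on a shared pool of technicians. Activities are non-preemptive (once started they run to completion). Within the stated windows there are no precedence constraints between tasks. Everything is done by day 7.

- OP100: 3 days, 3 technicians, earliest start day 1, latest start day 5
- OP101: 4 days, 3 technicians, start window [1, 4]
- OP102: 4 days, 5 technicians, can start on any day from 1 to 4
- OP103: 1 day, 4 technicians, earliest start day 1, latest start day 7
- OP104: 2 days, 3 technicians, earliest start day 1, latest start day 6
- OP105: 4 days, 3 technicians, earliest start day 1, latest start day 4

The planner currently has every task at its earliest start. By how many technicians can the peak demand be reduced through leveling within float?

10

Early-start peak: d1:21  d2:17  d3:14  d4:11  d5:0  d6:0  d7:0 ⇒ 21.
Leveled (OP100@1, OP101@1, OP102@1, OP103@5, OP104@5, OP105@4): d1:11  d2:11  d3:11  d4:11  d5:10  d6:6  d7:3 ⇒ 11.
Reduction 21 − 11 = 10.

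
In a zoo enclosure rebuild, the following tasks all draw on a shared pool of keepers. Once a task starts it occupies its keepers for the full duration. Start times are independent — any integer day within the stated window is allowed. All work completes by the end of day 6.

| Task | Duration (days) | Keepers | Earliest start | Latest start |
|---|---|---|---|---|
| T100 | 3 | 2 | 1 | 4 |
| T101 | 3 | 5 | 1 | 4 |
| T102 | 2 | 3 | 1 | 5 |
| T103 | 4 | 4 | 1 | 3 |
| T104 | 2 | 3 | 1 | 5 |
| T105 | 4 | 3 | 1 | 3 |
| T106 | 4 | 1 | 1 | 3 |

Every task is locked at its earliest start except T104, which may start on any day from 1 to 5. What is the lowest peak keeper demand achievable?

18

T104@1: d1:21  d2:21  d3:15  d4:8  d5:0  d6:0 → peak 21
T104@2: d1:18  d2:21  d3:18  d4:8  d5:0  d6:0 → peak 21
T104@3: d1:18  d2:18  d3:18  d4:11  d5:0  d6:0 → peak 18
T104@4: d1:18  d2:18  d3:15  d4:11  d5:3  d6:0 → peak 18
T104@5: d1:18  d2:18  d3:15  d4:8  d5:3  d6:3 → peak 18
Best is T104@3, peak 18.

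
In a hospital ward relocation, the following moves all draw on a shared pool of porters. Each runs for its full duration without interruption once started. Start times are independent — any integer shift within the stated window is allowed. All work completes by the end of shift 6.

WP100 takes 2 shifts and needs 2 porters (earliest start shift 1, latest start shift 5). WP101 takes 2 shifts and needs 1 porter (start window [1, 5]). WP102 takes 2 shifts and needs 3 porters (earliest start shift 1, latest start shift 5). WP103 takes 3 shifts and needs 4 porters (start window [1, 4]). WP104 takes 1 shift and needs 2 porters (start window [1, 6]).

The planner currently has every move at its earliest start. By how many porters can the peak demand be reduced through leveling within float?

Early-start peak: s1:12  s2:10  s3:4  s4:0  s5:0  s6:0 ⇒ 12.
Leveled (WP100@1, WP101@3, WP102@1, WP103@3, WP104@6): s1:5  s2:5  s3:5  s4:5  s5:4  s6:2 ⇒ 5.
Reduction 12 − 5 = 7.

7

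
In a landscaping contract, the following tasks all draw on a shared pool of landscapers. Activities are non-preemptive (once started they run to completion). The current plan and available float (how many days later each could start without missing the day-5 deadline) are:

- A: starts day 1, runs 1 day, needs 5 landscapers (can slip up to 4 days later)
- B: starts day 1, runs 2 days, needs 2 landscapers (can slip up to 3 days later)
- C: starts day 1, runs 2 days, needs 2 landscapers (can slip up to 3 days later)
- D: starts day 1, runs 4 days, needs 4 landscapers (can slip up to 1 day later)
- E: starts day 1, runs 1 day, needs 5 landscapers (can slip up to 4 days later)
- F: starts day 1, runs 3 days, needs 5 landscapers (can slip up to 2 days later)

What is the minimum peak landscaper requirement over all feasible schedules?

11

Early-start (A@1, B@1, C@1, D@1, E@1, F@1) gives peak 23: d1:23  d2:13  d3:9  d4:4  d5:0.
Shift C→2, E→5, F→3.
Schedule A@1, B@1, C@2, D@1, E@5, F@3: d1:11  d2:8  d3:11  d4:9  d5:10 — peak 11.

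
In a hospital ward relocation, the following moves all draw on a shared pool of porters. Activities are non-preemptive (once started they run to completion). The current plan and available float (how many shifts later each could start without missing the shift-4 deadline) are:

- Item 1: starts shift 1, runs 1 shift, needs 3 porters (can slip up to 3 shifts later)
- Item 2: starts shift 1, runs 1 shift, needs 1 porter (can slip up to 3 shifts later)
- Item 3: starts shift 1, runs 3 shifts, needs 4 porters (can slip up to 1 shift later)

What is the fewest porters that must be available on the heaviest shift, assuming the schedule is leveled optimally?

4

Early-start (Item 1@1, Item 2@1, Item 3@1) gives peak 8: s1:8  s2:4  s3:4  s4:0.
Shift Item 3→2.
Schedule Item 1@1, Item 2@1, Item 3@2: s1:4  s2:4  s3:4  s4:4 — peak 4.
Total porter-shifts = 16 over 4 shifts ⇒ peak ≥ ⌈16/4⌉ = 4, so 4 is optimal.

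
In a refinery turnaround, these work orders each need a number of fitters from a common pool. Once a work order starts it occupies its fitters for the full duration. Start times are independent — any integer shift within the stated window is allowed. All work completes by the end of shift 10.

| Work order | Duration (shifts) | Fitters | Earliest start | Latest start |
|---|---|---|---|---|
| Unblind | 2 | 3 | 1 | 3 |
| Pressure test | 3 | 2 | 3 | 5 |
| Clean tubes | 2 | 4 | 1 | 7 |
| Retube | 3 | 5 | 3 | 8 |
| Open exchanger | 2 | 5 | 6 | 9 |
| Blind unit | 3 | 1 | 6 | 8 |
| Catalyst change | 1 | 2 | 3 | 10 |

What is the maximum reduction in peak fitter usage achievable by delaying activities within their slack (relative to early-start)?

3

Early-start peak: s1:7  s2:7  s3:9  s4:7  s5:7  s6:6  s7:6  s8:1  s9:0  s10:0 ⇒ 9.
Leveled (Unblind@1, Pressure test@3, Clean tubes@3, Retube@6, Open exchanger@9, Blind unit@6, Catalyst change@5): s1:3  s2:3  s3:6  s4:6  s5:4  s6:6  s7:6  s8:6  s9:5  s10:5 ⇒ 6.
Reduction 9 − 6 = 3.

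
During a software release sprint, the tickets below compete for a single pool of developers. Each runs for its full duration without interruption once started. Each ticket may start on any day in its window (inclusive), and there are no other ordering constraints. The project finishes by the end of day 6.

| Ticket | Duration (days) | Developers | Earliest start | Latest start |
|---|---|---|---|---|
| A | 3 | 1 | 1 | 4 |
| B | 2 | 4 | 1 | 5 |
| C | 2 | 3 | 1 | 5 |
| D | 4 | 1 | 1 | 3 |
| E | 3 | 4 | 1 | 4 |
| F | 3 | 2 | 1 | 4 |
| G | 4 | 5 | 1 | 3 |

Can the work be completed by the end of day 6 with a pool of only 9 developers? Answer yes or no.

no

Total developer-days = 59; over 6 days the average is 59/6 > 9, so some day must exceed 9.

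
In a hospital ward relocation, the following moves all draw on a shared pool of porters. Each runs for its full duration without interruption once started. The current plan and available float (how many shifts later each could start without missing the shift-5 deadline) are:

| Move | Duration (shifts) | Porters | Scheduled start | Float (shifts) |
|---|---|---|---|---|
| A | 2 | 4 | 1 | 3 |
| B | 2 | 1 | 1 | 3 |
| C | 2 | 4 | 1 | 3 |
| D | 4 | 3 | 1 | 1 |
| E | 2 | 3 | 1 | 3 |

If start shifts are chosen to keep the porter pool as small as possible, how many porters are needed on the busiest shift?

10

Early-start (A@1, B@1, C@1, D@1, E@1) gives peak 15: s1:15  s2:15  s3:3  s4:3  s5:0.
Shift C→3, E→3.
Schedule A@1, B@1, C@3, D@1, E@3: s1:8  s2:8  s3:10  s4:10  s5:0 — peak 10.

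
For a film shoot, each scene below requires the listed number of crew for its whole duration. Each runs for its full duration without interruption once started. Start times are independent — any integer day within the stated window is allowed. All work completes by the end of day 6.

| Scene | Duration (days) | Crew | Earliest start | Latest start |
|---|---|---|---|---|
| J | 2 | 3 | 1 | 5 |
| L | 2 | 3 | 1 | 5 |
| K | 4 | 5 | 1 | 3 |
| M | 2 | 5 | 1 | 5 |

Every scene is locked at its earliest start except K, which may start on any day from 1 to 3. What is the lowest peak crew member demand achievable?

11

K@1: d1:16  d2:16  d3:5  d4:5  d5:0  d6:0 → peak 16
K@2: d1:11  d2:16  d3:5  d4:5  d5:5  d6:0 → peak 16
K@3: d1:11  d2:11  d3:5  d4:5  d5:5  d6:5 → peak 11
Best is K@3, peak 11.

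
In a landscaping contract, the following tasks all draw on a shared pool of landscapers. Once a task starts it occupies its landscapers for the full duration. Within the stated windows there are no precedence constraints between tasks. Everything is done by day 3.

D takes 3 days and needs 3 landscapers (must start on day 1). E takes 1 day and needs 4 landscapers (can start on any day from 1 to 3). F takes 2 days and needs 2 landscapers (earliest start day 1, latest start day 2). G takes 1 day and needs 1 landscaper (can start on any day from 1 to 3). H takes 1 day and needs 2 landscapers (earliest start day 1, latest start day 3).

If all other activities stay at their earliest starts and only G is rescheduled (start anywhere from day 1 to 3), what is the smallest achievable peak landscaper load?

11

G@1: d1:12  d2:5  d3:3 → peak 12
G@2: d1:11  d2:6  d3:3 → peak 11
G@3: d1:11  d2:5  d3:4 → peak 11
Best is G@2, peak 11.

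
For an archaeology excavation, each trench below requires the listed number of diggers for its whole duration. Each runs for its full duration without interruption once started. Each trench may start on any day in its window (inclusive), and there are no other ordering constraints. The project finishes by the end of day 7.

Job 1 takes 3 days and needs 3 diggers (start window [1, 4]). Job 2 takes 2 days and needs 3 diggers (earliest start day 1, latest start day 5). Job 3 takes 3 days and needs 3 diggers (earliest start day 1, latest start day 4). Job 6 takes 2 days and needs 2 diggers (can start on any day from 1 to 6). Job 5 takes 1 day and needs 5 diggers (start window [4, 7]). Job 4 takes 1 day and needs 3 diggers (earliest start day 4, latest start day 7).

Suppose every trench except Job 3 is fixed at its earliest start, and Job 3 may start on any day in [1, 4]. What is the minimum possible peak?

11

Job 3@1: d1:11  d2:11  d3:6  d4:8  d5:0  d6:0  d7:0 → peak 11
Job 3@2: d1:8  d2:11  d3:6  d4:11  d5:0  d6:0  d7:0 → peak 11
Job 3@3: d1:8  d2:8  d3:6  d4:11  d5:3  d6:0  d7:0 → peak 11
Job 3@4: d1:8  d2:8  d3:3  d4:11  d5:3  d6:3  d7:0 → peak 11
Best is Job 3@1, peak 11.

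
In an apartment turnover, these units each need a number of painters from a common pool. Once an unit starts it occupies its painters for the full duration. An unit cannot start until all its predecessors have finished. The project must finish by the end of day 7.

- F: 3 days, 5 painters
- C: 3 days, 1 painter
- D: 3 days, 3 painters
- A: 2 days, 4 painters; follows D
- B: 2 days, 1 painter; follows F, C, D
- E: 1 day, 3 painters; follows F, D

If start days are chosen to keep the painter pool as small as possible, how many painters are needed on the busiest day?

9

Schedule F@1, C@1, D@1, A@4, B@4, E@4: d1:9  d2:9  d3:9  d4:8  d5:5  d6:0  d7:0 — peak 9.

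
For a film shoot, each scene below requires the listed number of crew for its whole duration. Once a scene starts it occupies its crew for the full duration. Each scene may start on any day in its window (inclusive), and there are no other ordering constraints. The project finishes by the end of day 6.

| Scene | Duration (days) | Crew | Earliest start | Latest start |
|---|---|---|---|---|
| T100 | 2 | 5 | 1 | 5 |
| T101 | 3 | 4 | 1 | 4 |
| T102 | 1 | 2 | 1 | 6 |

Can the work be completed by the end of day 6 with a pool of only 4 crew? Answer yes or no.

no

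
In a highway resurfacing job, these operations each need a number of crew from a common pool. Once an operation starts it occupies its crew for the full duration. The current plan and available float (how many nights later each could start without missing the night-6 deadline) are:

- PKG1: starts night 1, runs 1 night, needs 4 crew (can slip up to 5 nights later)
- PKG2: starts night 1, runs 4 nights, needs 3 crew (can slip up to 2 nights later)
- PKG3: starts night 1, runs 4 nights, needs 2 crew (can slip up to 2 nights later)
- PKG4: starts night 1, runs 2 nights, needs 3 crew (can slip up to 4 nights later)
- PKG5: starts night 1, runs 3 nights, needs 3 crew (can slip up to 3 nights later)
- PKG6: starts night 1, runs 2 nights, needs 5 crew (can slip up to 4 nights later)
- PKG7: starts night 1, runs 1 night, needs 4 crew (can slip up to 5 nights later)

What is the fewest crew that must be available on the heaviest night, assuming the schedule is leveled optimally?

10

Early-start (PKG1@1, PKG2@1, PKG3@1, PKG4@1, PKG5@1, PKG6@1, PKG7@1) gives peak 24: n1:24  n2:16  n3:8  n4:5  n5:0  n6:0.
Shift PKG4→5, PKG5→4, PKG6→2, PKG7→5.
Schedule PKG1@1, PKG2@1, PKG3@1, PKG4@5, PKG5@4, PKG6@2, PKG7@5: n1:9  n2:10  n3:10  n4:8  n5:10  n6:6 — peak 10.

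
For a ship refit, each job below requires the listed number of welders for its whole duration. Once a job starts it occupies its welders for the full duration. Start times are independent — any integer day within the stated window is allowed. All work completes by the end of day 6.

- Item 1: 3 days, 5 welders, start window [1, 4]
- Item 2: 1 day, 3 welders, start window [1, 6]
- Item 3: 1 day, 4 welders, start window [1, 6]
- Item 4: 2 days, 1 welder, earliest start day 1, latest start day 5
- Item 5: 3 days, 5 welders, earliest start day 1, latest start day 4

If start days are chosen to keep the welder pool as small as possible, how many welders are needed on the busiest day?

Early-start (Item 1@1, Item 2@1, Item 3@1, Item 4@1, Item 5@1) gives peak 18: d1:18  d2:11  d3:10  d4:0  d5:0  d6:0.
Shift Item 3→2, Item 4→3, Item 5→4.
Schedule Item 1@1, Item 2@1, Item 3@2, Item 4@3, Item 5@4: d1:8  d2:9  d3:6  d4:6  d5:5  d6:5 — peak 9.

9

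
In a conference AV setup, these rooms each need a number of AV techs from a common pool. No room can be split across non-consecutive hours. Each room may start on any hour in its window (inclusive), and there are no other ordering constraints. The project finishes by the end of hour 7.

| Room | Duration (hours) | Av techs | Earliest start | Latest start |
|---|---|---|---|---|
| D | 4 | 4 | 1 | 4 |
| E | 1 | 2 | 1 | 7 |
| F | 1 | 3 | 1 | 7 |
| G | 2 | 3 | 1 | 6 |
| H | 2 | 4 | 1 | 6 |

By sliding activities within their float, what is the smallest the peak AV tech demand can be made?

7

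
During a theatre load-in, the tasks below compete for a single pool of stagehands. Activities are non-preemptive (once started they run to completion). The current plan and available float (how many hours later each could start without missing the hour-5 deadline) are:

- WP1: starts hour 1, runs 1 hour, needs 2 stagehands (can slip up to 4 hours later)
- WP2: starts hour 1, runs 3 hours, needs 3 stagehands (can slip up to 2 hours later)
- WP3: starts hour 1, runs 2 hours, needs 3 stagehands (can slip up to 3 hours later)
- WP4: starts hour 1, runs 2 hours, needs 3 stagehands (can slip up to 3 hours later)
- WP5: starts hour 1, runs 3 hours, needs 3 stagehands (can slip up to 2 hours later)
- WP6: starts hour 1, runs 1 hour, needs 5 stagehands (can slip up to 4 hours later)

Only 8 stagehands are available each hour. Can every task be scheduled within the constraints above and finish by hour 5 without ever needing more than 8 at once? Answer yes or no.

The minimum achievable peak is 9; 8 < 9, so no feasible schedule stays within the cap.

no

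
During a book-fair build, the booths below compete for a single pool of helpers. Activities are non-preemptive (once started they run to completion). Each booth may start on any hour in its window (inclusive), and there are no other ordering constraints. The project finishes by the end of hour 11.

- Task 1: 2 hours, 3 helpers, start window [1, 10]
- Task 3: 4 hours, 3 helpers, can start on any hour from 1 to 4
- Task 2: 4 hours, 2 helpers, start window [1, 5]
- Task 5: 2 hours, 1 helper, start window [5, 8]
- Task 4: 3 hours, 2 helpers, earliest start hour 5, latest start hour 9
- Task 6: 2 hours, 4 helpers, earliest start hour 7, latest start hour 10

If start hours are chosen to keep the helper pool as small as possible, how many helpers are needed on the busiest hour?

5

Early-start (Task 1@1, Task 3@1, Task 2@1, Task 5@5, Task 4@5, Task 6@7) gives peak 8: h1:8  h2:8  h3:5  h4:5  h5:3  h6:3  h7:6  h8:4  h9:0  h10:0  h11:0.
Shift Task 3→3, Task 4→7, Task 6→10.
Schedule Task 1@1, Task 3@3, Task 2@1, Task 5@5, Task 4@7, Task 6@10: h1:5  h2:5  h3:5  h4:5  h5:4  h6:4  h7:2  h8:2  h9:2  h10:4  h11:4 — peak 5.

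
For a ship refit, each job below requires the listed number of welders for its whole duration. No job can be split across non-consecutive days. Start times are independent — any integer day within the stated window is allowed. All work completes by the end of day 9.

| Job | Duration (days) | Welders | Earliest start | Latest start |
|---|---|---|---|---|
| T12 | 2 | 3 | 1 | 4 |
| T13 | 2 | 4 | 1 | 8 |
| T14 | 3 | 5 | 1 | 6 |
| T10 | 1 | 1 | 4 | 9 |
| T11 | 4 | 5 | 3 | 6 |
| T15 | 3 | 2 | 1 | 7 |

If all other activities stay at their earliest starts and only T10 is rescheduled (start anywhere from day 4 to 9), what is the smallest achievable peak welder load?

14

T10@4: d1:14  d2:14  d3:12  d4:6  d5:5  d6:5  d7:0  d8:0  d9:0 → peak 14
T10@5: d1:14  d2:14  d3:12  d4:5  d5:6  d6:5  d7:0  d8:0  d9:0 → peak 14
T10@6: d1:14  d2:14  d3:12  d4:5  d5:5  d6:6  d7:0  d8:0  d9:0 → peak 14
T10@7: d1:14  d2:14  d3:12  d4:5  d5:5  d6:5  d7:1  d8:0  d9:0 → peak 14
T10@8: d1:14  d2:14  d3:12  d4:5  d5:5  d6:5  d7:0  d8:1  d9:0 → peak 14
T10@9: d1:14  d2:14  d3:12  d4:5  d5:5  d6:5  d7:0  d8:0  d9:1 → peak 14
Best is T10@4, peak 14.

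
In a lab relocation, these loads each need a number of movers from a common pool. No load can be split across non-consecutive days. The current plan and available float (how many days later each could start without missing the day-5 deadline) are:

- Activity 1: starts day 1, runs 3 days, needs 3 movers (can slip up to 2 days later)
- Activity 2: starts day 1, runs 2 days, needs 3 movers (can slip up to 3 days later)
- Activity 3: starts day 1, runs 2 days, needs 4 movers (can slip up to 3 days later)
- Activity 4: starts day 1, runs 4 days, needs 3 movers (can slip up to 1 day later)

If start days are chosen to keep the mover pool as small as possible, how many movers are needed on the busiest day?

Early-start (Activity 1@1, Activity 2@1, Activity 3@1, Activity 4@1) gives peak 13: d1:13  d2:13  d3:6  d4:3  d5:0.
Shift Activity 3→4.
Schedule Activity 1@1, Activity 2@1, Activity 3@4, Activity 4@1: d1:9  d2:9  d3:6  d4:7  d5:4 — peak 9.

9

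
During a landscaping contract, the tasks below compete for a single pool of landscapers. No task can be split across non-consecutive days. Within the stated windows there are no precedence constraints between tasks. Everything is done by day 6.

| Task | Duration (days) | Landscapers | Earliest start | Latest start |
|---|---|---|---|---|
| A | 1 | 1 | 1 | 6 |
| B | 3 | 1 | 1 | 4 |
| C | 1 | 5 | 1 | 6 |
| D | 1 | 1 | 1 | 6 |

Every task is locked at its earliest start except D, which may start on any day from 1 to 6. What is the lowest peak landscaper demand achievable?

7

D@1: d1:8  d2:1  d3:1  d4:0  d5:0  d6:0 → peak 8
D@2: d1:7  d2:2  d3:1  d4:0  d5:0  d6:0 → peak 7
D@3: d1:7  d2:1  d3:2  d4:0  d5:0  d6:0 → peak 7
D@4: d1:7  d2:1  d3:1  d4:1  d5:0  d6:0 → peak 7
D@5: d1:7  d2:1  d3:1  d4:0  d5:1  d6:0 → peak 7
D@6: d1:7  d2:1  d3:1  d4:0  d5:0  d6:1 → peak 7
Best is D@2, peak 7.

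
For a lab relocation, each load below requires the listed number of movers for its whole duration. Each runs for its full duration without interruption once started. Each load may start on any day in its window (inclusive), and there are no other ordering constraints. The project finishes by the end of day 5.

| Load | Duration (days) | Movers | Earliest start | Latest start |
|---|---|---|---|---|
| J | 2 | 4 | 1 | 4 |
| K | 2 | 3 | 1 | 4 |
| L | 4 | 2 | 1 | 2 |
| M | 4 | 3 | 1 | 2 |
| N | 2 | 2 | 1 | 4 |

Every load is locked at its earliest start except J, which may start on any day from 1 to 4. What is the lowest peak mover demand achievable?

J@1: d1:14  d2:14  d3:5  d4:5  d5:0 → peak 14
J@2: d1:10  d2:14  d3:9  d4:5  d5:0 → peak 14
J@3: d1:10  d2:10  d3:9  d4:9  d5:0 → peak 10
J@4: d1:10  d2:10  d3:5  d4:9  d5:4 → peak 10
Best is J@3, peak 10.

10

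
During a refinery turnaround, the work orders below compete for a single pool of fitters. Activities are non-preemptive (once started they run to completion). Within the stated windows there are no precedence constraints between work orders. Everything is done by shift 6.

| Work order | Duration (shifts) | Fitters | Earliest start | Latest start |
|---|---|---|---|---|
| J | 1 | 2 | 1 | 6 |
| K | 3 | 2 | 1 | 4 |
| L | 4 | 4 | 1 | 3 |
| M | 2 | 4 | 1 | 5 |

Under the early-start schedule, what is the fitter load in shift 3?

6

At early start, shift 3 has: K, L.
Demand: 2 + 4 = 6.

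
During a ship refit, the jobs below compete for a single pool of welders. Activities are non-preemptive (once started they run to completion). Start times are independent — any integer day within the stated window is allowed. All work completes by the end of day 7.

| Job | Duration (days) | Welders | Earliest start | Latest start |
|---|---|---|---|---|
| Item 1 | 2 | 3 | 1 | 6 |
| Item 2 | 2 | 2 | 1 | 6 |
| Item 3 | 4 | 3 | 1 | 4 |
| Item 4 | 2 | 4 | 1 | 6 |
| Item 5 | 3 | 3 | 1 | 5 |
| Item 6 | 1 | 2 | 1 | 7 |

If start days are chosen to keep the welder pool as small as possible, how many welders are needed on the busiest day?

6

Early-start (Item 1@1, Item 2@1, Item 3@1, Item 4@1, Item 5@1, Item 6@1) gives peak 17: d1:17  d2:15  d3:6  d4:3  d5:0  d6:0  d7:0.
Shift Item 2→5, Item 4→6, Item 5→3, Item 6→7.
Schedule Item 1@1, Item 2@5, Item 3@1, Item 4@6, Item 5@3, Item 6@7: d1:6  d2:6  d3:6  d4:6  d5:5  d6:6  d7:6 — peak 6.
Total welder-days = 41 over 7 days ⇒ peak ≥ ⌈41/7⌉ = 6, so 6 is optimal.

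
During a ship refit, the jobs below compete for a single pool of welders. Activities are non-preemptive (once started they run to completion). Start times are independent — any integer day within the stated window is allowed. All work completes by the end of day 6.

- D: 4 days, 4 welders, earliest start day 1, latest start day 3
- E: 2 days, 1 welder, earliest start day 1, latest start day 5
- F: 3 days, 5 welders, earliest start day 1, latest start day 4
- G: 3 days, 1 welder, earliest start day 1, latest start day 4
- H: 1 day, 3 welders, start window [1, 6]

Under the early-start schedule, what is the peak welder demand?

Early-start schedule: D@1, E@1, F@1, G@1, H@1.
Load per day: day 1: 14, day 2: 11, day 3: 10, day 4: 4, day 5: 0, day 6: 0.
Peak is 14.

14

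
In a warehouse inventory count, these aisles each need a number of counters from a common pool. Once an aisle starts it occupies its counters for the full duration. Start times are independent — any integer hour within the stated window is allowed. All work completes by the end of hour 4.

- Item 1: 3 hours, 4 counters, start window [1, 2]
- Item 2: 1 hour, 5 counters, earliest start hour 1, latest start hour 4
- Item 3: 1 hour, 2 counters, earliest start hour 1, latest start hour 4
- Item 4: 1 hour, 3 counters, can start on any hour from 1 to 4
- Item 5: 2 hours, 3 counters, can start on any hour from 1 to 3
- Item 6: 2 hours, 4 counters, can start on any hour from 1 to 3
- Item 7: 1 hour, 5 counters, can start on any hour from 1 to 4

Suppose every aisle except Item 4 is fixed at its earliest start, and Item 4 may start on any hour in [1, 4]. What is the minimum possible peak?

Item 4@1: h1:26  h2:11  h3:4  h4:0 → peak 26
Item 4@2: h1:23  h2:14  h3:4  h4:0 → peak 23
Item 4@3: h1:23  h2:11  h3:7  h4:0 → peak 23
Item 4@4: h1:23  h2:11  h3:4  h4:3 → peak 23
Best is Item 4@2, peak 23.

23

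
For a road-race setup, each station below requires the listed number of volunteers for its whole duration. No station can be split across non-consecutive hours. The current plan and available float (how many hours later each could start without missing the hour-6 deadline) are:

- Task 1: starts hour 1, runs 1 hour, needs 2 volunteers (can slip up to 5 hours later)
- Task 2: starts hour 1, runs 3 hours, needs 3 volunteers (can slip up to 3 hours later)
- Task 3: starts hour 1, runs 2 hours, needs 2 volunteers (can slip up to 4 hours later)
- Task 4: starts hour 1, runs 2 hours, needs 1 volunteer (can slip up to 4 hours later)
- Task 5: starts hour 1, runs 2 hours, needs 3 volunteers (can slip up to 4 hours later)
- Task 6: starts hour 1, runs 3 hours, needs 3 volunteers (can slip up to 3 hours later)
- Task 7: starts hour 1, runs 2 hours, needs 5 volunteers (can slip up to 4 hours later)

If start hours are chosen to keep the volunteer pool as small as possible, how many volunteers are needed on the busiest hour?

Early-start (Task 1@1, Task 2@1, Task 3@1, Task 4@1, Task 5@1, Task 6@1, Task 7@1) gives peak 19: h1:19  h2:17  h3:6  h4:0  h5:0  h6:0.
Shift Task 5→3, Task 6→4, Task 7→5.
Schedule Task 1@1, Task 2@1, Task 3@1, Task 4@1, Task 5@3, Task 6@4, Task 7@5: h1:8  h2:6  h3:6  h4:6  h5:8  h6:8 — peak 8.

8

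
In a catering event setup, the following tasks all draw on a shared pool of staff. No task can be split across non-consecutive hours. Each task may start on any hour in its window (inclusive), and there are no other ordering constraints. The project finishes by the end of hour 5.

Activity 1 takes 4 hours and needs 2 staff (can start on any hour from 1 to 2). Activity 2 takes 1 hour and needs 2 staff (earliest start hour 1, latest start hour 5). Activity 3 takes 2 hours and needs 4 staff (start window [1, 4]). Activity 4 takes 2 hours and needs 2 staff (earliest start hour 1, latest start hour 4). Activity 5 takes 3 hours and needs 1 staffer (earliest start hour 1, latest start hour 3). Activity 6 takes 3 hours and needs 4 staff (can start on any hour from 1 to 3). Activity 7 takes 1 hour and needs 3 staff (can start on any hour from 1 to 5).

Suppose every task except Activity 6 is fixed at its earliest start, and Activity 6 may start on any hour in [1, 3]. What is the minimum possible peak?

14

Activity 6@1: h1:18  h2:13  h3:7  h4:2  h5:0 → peak 18
Activity 6@2: h1:14  h2:13  h3:7  h4:6  h5:0 → peak 14
Activity 6@3: h1:14  h2:9  h3:7  h4:6  h5:4 → peak 14
Best is Activity 6@2, peak 14.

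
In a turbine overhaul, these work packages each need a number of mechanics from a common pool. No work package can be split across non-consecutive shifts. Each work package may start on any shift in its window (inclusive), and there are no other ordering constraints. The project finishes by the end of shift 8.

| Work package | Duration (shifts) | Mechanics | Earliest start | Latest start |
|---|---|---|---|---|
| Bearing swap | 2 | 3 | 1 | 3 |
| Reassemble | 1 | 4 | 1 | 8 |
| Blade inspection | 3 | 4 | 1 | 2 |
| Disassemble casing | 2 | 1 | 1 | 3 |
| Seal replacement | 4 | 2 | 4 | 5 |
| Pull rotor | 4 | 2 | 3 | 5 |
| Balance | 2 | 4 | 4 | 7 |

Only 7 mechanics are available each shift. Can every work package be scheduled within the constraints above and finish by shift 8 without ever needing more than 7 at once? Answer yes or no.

yes

Schedule Bearing swap@1, Reassemble@1, Blade inspection@2, Disassemble casing@3, Seal replacement@5, Pull rotor@3, Balance@7: s1:7  s2:7  s3:7  s4:7  s5:4  s6:4  s7:6  s8:6 — peak 7 ≤ 7.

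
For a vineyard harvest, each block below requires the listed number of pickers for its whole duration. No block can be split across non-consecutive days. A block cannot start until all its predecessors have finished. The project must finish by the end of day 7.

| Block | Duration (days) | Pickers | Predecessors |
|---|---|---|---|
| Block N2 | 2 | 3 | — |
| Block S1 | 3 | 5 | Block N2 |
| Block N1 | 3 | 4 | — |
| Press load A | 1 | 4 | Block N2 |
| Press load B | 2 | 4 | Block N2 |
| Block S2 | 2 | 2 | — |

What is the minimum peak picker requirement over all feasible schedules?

Early-start (Block N2@1, Block S1@3, Block N1@1, Press load A@3, Press load B@3, Block S2@1) gives peak 17: d1:9  d2:9  d3:17  d4:9  d5:5  d6:0  d7:0.
Shift Block S1→5, Press load A→4, Block S2→5.
Schedule Block N2@1, Block S1@5, Block N1@1, Press load A@4, Press load B@3, Block S2@5: d1:7  d2:7  d3:8  d4:8  d5:7  d6:7  d7:5 — peak 8.

8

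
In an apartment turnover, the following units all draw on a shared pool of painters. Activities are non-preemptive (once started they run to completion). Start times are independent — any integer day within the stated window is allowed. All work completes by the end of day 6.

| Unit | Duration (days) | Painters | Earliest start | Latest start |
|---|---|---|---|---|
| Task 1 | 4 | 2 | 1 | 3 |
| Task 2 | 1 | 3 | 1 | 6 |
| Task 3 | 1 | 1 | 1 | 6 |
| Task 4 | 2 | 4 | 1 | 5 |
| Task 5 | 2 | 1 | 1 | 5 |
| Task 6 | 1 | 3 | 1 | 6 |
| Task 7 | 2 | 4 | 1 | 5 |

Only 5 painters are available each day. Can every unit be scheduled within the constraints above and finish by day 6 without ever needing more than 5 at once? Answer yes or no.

no

Total painter-days = 33; over 6 days the average is 33/6 > 5, so some day must exceed 5.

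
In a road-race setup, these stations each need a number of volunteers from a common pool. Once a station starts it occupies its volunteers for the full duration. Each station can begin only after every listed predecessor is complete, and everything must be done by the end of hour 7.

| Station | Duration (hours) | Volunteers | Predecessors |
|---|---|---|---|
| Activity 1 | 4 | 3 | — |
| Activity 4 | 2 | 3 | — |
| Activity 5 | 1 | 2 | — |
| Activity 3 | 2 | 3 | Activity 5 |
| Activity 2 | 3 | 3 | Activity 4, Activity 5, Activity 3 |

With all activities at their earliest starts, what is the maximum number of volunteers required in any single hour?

Early-start schedule: Activity 1@1, Activity 4@1, Activity 5@1, Activity 3@2, Activity 2@4.
Load per hour: hour 1: 8, hour 2: 9, hour 3: 6, hour 4: 6, hour 5: 3, hour 6: 3, hour 7: 0.
Peak is 9.

9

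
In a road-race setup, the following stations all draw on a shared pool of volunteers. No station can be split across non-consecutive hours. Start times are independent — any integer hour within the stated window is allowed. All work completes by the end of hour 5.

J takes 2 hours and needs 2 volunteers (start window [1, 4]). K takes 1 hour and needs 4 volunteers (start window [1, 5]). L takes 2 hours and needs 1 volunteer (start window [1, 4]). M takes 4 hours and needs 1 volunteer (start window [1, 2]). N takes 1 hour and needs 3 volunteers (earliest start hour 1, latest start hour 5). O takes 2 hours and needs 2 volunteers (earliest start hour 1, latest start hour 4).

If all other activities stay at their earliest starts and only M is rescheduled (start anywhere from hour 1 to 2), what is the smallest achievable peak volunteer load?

12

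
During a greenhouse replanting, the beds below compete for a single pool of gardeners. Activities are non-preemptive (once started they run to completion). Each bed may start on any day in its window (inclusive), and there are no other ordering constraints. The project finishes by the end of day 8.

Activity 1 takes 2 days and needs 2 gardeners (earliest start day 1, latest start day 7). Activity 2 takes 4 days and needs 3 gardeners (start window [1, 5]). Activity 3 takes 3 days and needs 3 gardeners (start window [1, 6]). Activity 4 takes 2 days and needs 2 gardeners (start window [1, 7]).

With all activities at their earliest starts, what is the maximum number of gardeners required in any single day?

10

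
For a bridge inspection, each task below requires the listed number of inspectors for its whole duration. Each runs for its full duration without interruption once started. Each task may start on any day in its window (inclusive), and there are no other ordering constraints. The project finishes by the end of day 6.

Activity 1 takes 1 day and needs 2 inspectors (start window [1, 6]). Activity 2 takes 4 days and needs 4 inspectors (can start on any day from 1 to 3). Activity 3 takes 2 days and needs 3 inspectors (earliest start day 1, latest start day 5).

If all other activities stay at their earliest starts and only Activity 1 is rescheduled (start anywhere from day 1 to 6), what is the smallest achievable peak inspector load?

Activity 1@1: d1:9  d2:7  d3:4  d4:4  d5:0  d6:0 → peak 9
Activity 1@2: d1:7  d2:9  d3:4  d4:4  d5:0  d6:0 → peak 9
Activity 1@3: d1:7  d2:7  d3:6  d4:4  d5:0  d6:0 → peak 7
Activity 1@4: d1:7  d2:7  d3:4  d4:6  d5:0  d6:0 → peak 7
Activity 1@5: d1:7  d2:7  d3:4  d4:4  d5:2  d6:0 → peak 7
Activity 1@6: d1:7  d2:7  d3:4  d4:4  d5:0  d6:2 → peak 7
Best is Activity 1@3, peak 7.

7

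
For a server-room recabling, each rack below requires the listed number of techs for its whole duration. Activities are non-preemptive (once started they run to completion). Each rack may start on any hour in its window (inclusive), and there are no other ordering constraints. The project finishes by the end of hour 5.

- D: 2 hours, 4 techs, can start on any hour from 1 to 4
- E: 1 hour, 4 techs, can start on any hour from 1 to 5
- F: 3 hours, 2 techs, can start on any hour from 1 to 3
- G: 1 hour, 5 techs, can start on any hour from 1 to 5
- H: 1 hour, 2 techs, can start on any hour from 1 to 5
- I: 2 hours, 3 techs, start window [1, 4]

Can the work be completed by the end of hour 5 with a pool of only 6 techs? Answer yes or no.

no

Total tech-hours = 31; over 5 hours the average is 31/5 > 6, so some hour must exceed 6.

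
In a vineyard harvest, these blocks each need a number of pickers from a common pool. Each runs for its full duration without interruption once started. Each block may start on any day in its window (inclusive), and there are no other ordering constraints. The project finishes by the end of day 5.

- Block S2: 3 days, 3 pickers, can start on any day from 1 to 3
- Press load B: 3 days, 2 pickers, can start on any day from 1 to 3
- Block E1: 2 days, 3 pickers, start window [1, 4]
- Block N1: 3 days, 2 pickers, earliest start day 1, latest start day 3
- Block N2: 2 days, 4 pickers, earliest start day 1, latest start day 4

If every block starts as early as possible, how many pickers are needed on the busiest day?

Early-start schedule: Block S2@1, Press load B@1, Block E1@1, Block N1@1, Block N2@1.
Load per day: day 1: 14, day 2: 14, day 3: 7, day 4: 0, day 5: 0.
Peak is 14.

14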